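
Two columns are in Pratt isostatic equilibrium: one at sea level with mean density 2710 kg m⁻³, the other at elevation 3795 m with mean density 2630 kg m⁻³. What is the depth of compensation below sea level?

ρ_ref D = ρ (D + h) → D (ρ_ref − ρ) = ρ h.
D = ρ h/(ρ_ref − ρ) = 2630 × 3795 m/(2710 − 2630) = 125000 m.

125000 m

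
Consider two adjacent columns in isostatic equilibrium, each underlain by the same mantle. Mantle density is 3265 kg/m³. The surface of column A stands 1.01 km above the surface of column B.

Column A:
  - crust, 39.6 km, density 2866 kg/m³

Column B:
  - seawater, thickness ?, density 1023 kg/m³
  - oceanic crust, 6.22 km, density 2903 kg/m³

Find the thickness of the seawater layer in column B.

Take the compensation level at the base of the deeper column (depth z_c below the surface of column A) and equate Σ ρ_i t_i down to z_c; mantle fills any gap and the z_c terms cancel.
Column A: 39.6×2866 + (z_c − 39.6)×3265
Column B: 1.01×0 + x×1023 + 6.22×2903 + (z_c − 1.01 − 6.22 − x)×3265
The z_c×3265 term appears on both sides and cancels. Collect the known terms of each column as K = Σ(ρt)_known − 3265 × (depth of known layers): K_A = 113493.6 − 3265×39.6 = −15800.4; K_B = 18056.66 − 3265×(1.01 + 6.22) = −5549.29.
Balance: K_A = K_B − x×(3265 − 1023), so x = (K_B − K_A)/(3265 − 1023) = 10251.1/2242 = 4.57 km.

4.57 km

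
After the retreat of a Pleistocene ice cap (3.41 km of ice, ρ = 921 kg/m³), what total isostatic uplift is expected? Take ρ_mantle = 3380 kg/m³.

Removing the load lets mantle flow back in; uplift u satisfies ρ_ice t = ρ_m u.
u = t ρ_ice/ρ_m = 3.41 km × 921/3380 = 0.929 km.

0.929 km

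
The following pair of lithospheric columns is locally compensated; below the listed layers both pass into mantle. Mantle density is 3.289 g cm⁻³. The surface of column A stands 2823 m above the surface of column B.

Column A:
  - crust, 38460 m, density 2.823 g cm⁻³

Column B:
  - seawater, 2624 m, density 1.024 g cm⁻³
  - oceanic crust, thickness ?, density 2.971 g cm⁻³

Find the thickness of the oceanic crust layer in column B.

Take the compensation level at the base of the deeper column (depth z_c below the surface of column A) and equate Σ ρ_i t_i down to z_c; mantle fills any gap and the z_c terms cancel.
Column A: 38460×2.823 + (z_c − 38460)×3.289
Column B: 2823×0 + 2624×1.024 + x×2.971 + (z_c − 2823 − 2624 − x)×3.289
The z_c×3.289 term appears on both sides and cancels. Collect the known terms of each column as K = Σ(ρt)_known − 3.289 × (depth of known layers): K_A = 108572.58 − 3.289×38460 = −17922.36; K_B = 2686.976 − 3.289×(2823 + 2624) = −15228.207.
Balance: K_A = K_B − x×(3.289 − 2.971), so x = (K_B − K_A)/(3.289 − 2.971) = 2694.15/0.318 = 8470 m.

8470 m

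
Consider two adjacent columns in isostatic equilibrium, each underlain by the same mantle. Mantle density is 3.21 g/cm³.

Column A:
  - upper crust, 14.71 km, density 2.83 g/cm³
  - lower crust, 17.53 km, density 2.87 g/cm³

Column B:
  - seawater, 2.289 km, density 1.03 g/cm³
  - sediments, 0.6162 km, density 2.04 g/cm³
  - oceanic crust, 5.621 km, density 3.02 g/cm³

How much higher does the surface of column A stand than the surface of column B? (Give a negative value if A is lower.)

1.49 km

For any compensation level in the mantle, the mantle terms cancel and isostasy reduces to e = (Σt_A − Σt_B) − (Σ(ρt)_A − Σ(ρt)_B) / ρ_m.
Σt_A = 32.24 km; Σt_B = 8.5262 km; Σ(ρt)_A = 91.9404; Σ(ρt)_B = 20.590138 (in km·g/cm³).
e = (32.24 − 8.5262) − (91.9404 − 20.590138) / 3.21 = 1.49 km.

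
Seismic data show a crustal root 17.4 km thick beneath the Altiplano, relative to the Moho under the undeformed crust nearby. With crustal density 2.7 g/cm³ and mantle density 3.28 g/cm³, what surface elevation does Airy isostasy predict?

3.74 km

Equating mass per unit area of the two columns: ρ_c h = (ρ_m − ρ_c) r.
h = r (ρ_m − ρ_c) / ρ_c = 17.4 km × (3.28 − 2.7) / 2.7 = 3.74 km.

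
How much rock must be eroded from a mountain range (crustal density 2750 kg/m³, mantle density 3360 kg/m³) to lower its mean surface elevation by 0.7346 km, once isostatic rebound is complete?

Net drop Δ = e − u = e − e ρ_c/ρ_m = e (ρ_m − ρ_c)/ρ_m.
e = Δ ρ_m/(ρ_m − ρ_c) = 0.7346 km × 3360/610 = 4.05 km.

4.05 km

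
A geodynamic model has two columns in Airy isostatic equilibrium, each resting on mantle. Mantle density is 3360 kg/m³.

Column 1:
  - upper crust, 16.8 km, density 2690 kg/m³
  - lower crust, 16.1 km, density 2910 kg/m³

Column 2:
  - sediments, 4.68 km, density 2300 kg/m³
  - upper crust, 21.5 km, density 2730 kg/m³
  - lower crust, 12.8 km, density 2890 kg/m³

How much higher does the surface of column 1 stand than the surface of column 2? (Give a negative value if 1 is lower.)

−1.79 km

For any compensation level in the mantle, the mantle terms cancel and isostasy reduces to e = (Σt_1 − Σt_2) − (Σ(ρt)_1 − Σ(ρt)_2) / ρ_m.
Σt_1 = 32.9 km; Σt_2 = 38.98 km; Σ(ρt)_1 = 92043; Σ(ρt)_2 = 106451 (in km·kg/m³).
e = (32.9 − 38.98) − (92043 − 106451) / 3360 = −1.79 km.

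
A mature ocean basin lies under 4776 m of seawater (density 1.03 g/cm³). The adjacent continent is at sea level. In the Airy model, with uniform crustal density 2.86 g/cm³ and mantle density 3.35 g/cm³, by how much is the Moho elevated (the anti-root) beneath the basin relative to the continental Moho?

By Archimedes' principle applied to the lithosphere: replacing crust with seawater at the top is compensated by replacing crust with mantle at the base: d (ρ_c − ρ_w) = a (ρ_m − ρ_c).
a = d (ρ_c − ρ_w)/(ρ_m − ρ_c) = 4776 m × 1.83/0.49 = 17800 m.

17800 m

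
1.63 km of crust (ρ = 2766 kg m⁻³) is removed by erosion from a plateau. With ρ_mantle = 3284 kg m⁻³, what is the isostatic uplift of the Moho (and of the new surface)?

Unloading: uplift u = e ρ_c/ρ_m = 1.63 km × 2766/3284 = 1.37 km.

1.37 km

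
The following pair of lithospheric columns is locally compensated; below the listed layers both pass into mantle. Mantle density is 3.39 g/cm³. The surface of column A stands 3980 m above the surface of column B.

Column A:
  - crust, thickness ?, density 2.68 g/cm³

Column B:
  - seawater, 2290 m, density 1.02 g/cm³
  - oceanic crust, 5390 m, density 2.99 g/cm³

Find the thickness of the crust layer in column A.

Take the compensation level at the base of the deeper column (depth z_c below the surface of column A) and equate Σ ρ_i t_i down to z_c; mantle fills any gap and the z_c terms cancel.
Column A: x×2.68 + (z_c − 0 − x)×3.39
Column B: 3980×0 + 2290×1.02 + 5390×2.99 + (z_c − 3980 − 7680)×3.39
The z_c×3.39 term appears on both sides and cancels. Collect the known terms of each column as K = Σ(ρt)_known − 3.39 × (depth of known layers): K_A = 0 − 3.39×0 = 0; K_B = 18451.9 − 3.39×(3980 + 7680) = −21075.5.
Balance: K_A − x×(3.39 − 2.68) = K_B, so x = (K_A − K_B)/(3.39 − 2.68) = 21075.5/0.71 = 29700 m.

29700 m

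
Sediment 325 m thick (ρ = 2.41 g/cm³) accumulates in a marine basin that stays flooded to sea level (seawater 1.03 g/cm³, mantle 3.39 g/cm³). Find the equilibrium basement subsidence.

190 m

Submarine loading: the sediment displaces seawater, and the subsidence is in turn flooded, so s (ρ_m − ρ_w) = t (ρ_sed − ρ_w).
s = 325 m × (2.41 − 1.03) / (3.39 − 1.03) = 190 m.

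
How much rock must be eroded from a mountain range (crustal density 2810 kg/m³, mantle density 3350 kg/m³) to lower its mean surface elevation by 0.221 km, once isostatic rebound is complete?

Net drop Δ = e − u = e − e ρ_c/ρ_m = e (ρ_m − ρ_c)/ρ_m.
e = Δ ρ_m/(ρ_m − ρ_c) = 0.221 km × 3350/540 = 1.37 km.

1.37 km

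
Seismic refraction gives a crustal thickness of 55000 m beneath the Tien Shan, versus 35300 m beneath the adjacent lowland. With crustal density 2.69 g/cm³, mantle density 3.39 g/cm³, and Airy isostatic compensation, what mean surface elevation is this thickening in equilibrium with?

4070 m

Excess crust Δ = 55000 m − 35300 m = 19700 m, split between elevation h and root r with h + r = Δ.
Airy balance ρ_c h = (ρ_m − ρ_c) r gives r = h ρ_c/(ρ_m − ρ_c), so h (1 + ρ_c/(ρ_m − ρ_c)) = Δ, i.e. h = Δ (ρ_m − ρ_c)/ρ_m.
h = 19700 m × 0.7/3.39 = 4070 m.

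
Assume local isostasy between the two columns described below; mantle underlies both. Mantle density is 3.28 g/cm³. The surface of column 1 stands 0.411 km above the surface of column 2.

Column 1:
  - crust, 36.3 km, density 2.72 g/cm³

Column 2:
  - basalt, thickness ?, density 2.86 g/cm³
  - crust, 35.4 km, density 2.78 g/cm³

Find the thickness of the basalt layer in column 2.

Take the compensation level at the base of the deeper column (depth z_c below the surface of column 1) and equate Σ ρ_i t_i down to z_c; mantle fills any gap and the z_c terms cancel.
Column 1: 36.3×2.72 + (z_c − 36.3)×3.28
Column 2: 0.411×0 + x×2.86 + 35.4×2.78 + (z_c − 0.411 − 35.4 − x)×3.28
The z_c×3.28 term appears on both sides and cancels. Collect the known terms of each column as K = Σ(ρt)_known − 3.28 × (depth of known layers): K_1 = 98.736 − 3.28×36.3 = −20.328; K_2 = 98.412 − 3.28×(0.411 + 35.4) = −19.04808.
Balance: K_1 = K_2 − x×(3.28 − 2.86), so x = (K_2 − K_1)/(3.28 − 2.86) = 1.27992/0.42 = 3.05 km.

3.05 km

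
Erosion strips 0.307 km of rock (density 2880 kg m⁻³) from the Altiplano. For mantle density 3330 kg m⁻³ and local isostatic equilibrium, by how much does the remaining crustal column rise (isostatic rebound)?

Unloading: uplift u = e ρ_c/ρ_m = 0.307 km × 2880/3330 = 0.266 km.

0.266 km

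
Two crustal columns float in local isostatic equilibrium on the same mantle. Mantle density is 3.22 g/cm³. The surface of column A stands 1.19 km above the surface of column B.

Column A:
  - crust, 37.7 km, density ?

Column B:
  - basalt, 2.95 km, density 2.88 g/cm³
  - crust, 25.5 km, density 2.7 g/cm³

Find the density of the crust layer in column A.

Take the compensation level at the base of the deeper column (depth z_c below the surface of column A) and equate Σ ρ_i t_i down to z_c; mantle fills any gap and the z_c terms cancel.
Column A: 37.7×ρ + (z_c − 37.7)×3.22
Column B: 1.19×0 + 2.95×2.88 + 25.5×2.7 + (z_c − 1.19 − 28.45)×3.22
The z_c×3.22 term appears on both sides and cancels. Collect the known terms of each column as K = Σ(ρt)_known − 3.22 × (depth of known layers): K_A = 0 − 3.22×37.7 = −121.394; K_B = 77.346 − 3.22×(1.19 + 28.45) = −18.0948.
Balance: K_A + 37.7×ρ = K_B, so ρ = (K_B − K_A)/37.7 = 103.299/37.7 = 2.74 g/cm³.

2.74 g/cm³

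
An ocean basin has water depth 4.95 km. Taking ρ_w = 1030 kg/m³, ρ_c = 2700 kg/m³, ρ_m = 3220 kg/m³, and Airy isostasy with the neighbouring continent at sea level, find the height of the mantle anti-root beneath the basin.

Balancing pressure at the compensation depth: replacing crust with seawater at the top is compensated by replacing crust with mantle at the base: d (ρ_c − ρ_w) = a (ρ_m − ρ_c).
a = d (ρ_c − ρ_w)/(ρ_m − ρ_c) = 4.95 km × 1670/520 = 15.9 km.

15.9 km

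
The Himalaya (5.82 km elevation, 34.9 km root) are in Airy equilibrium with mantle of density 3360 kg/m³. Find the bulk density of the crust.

2880 kg/m³

ρ_c h = (ρ_m − ρ_c) r → ρ_c (h + r) = ρ_m r → ρ_c = ρ_m r / (h + r).
ρ_c = 3360 × 34.9 km / (5.82 km + 34.9 km) = 2880 kg/m³.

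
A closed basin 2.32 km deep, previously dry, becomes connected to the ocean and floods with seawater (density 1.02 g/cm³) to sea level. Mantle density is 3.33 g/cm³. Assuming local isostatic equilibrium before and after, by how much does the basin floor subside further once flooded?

1.02 km

After flooding the water column is d + s deep. Its weight must equal the weight of mantle displaced by the extra subsidence s: (d + s) ρ_w = s ρ_m.
s = d ρ_w / (ρ_m − ρ_w) = 2.32 km × 1.02/(3.33 − 1.02) = 1.02 km.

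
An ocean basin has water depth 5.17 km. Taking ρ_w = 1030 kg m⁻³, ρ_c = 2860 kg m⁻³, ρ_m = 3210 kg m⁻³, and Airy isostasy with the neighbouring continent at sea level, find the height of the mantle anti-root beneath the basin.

27 km

In Airy isostatic equilibrium: replacing crust with seawater at the top is compensated by replacing crust with mantle at the base: d (ρ_c − ρ_w) = a (ρ_m − ρ_c).
a = d (ρ_c − ρ_w)/(ρ_m − ρ_c) = 5.17 km × 1830/350 = 27 km.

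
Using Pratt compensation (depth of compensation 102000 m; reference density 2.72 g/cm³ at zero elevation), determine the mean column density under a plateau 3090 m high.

Pratt balance: ρ_ref D = ρ (D + h).
ρ = ρ_ref D/(D + h) = 2.72 × 102000 m/(102000 m + 3090 m) = 2.64 g/cm³.

2.64 g/cm³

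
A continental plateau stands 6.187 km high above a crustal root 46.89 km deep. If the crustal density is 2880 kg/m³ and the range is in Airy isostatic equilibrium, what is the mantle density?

Airy balance: ρ_c h = (ρ_m − ρ_c) r → ρ_m = ρ_c (1 + h/r).
ρ_m = 2880 × (1 + 6.187 km/46.89 km) = 3260 kg/m³.

3260 kg/m³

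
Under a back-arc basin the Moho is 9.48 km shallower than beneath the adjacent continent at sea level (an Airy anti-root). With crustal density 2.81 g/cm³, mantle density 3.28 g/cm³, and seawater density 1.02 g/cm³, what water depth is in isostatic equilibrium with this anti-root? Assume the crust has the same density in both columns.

Replacing a thickness d of crust by seawater at the top must be balanced by replacing crust with mantle at the base: d (ρ_c − ρ_w) = a (ρ_m − ρ_c).
d = a (ρ_m − ρ_c)/(ρ_c − ρ_w) = 9.48 km × 0.47/1.79 = 2.49 km.

2.49 km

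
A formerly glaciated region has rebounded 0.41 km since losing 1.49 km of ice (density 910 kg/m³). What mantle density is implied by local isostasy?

ρ_m = ρ_ice t / u = 910 × 1.49 km/0.41 km = 3310 kg/m³.

3310 kg/m³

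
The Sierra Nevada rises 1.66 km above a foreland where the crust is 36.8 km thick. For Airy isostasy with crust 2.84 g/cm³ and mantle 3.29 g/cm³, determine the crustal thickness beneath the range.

Root depth r = h ρ_c / (ρ_m − ρ_c) = 1.66 km × 2.84 / 0.45 = 10.48 km.
Total thickness = T + h + r = 36.8 km + 1.66 km + 10.48 km = 48.9 km.

48.9 km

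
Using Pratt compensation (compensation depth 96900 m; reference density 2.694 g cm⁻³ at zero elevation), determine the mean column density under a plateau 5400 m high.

Pratt balance: ρ_ref D = ρ (D + h).
ρ = ρ_ref D/(D + h) = 2.694 × 96900 m/(96900 m + 5400 m) = 2.55 g cm⁻³.

2.55 g cm⁻³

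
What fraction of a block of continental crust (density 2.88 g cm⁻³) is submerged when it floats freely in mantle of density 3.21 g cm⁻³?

0.897

Submerged fraction = ρ_obj/ρ_fluid = 2.88/3.21 = 0.897.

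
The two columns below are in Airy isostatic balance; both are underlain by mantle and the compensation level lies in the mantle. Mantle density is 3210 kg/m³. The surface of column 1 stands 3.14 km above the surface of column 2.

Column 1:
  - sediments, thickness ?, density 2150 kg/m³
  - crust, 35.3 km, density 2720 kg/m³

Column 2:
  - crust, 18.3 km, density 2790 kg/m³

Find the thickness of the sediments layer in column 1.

0.442 km

Take the compensation level at the base of the deeper column (depth z_c below the surface of column 1) and equate Σ ρ_i t_i down to z_c; mantle fills any gap and the z_c terms cancel.
Column 1: x×2150 + 35.3×2720 + (z_c − 35.3 − x)×3210
Column 2: 3.14×0 + 18.3×2790 + (z_c − 3.14 − 18.3)×3210
The z_c×3210 term appears on both sides and cancels. Collect the known terms of each column as K = Σ(ρt)_known − 3210 × (depth of known layers): K_1 = 96016 − 3210×35.3 = −17297; K_2 = 51057 − 3210×(3.14 + 18.3) = −17765.4.
Balance: K_1 − x×(3210 − 2150) = K_2, so x = (K_1 − K_2)/(3210 − 2150) = 468.4/1060 = 0.442 km.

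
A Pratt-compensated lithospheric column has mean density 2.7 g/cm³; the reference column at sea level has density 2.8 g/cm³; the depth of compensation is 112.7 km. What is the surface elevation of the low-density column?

4.17 km

ρ_ref D = ρ (D + h) → h = D (ρ_ref − ρ)/ρ.
h = 112.7 km × (2.8 − 2.7)/2.7 = 4.17 km.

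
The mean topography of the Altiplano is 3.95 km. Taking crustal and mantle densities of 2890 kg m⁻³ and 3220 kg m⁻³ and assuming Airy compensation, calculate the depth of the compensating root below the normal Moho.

By Archimedes' principle applied to the lithosphere: the weight of the topography is balanced by the buoyancy of the root, ρ_c h = (ρ_m − ρ_c) r.
r = h · ρ_c / (ρ_m − ρ_c) = 3.95 km × 2890 / (3220 − 2890) = 34.6 km.

34.6 km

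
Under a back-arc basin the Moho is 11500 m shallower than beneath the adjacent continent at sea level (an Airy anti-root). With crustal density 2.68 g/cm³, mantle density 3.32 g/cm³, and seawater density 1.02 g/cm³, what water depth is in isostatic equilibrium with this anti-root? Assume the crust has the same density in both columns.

4430 m

Replacing a thickness d of crust by seawater at the top must be balanced by replacing crust with mantle at the base: d (ρ_c − ρ_w) = a (ρ_m − ρ_c).
d = a (ρ_m − ρ_c)/(ρ_c − ρ_w) = 11500 m × 0.64/1.66 = 4430 m.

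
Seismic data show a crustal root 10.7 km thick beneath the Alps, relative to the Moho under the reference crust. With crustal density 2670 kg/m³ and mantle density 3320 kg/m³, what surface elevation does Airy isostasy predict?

2.6 km

By Archimedes' principle applied to the lithosphere: ρ_c h = (ρ_m − ρ_c) r.
h = r (ρ_m − ρ_c) / ρ_c = 10.7 km × (3320 − 2670) / 2670 = 2.6 km.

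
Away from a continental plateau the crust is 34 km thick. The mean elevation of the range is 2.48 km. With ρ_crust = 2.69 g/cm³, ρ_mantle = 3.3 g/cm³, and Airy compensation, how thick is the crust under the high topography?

Root depth r = h ρ_c / (ρ_m − ρ_c) = 2.48 km × 2.69 / 0.61 = 10.94 km.
Total thickness = T + h + r = 34 km + 2.48 km + 10.94 km = 47.4 km.

47.4 km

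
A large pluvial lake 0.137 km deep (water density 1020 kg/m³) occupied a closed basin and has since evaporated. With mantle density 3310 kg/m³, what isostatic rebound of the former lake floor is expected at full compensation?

0.0422 km

u = d ρ_w/ρ_m = 0.137 km × 1020/3310 = 0.0422 km.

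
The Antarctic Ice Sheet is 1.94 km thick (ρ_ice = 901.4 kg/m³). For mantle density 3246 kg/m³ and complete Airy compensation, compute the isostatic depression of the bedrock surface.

0.539 km

Isostatic balance requires: the ice load ρ_ice t is balanced by mantle displaced below, ρ_m s.
s = t ρ_ice / ρ_m = 1.94 km × 901.4/3246 = 0.539 km.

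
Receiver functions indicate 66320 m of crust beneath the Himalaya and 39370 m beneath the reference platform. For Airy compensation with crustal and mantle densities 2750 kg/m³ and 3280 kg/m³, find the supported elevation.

Excess crust Δ = 66320 m − 39370 m = 26950 m, split between elevation h and root r with h + r = Δ.
Airy balance ρ_c h = (ρ_m − ρ_c) r gives r = h ρ_c/(ρ_m − ρ_c), so h (1 + ρ_c/(ρ_m − ρ_c)) = Δ, i.e. h = Δ (ρ_m − ρ_c)/ρ_m.
h = 26950 m × 530/3280 = 4350 m.

4350 m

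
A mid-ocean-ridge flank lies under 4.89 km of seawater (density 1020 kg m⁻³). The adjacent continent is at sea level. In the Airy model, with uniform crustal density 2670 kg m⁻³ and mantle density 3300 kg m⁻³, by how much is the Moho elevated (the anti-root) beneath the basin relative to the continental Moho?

12.8 km

For local isostatic compensation: replacing crust with seawater at the top is compensated by replacing crust with mantle at the base: d (ρ_c − ρ_w) = a (ρ_m − ρ_c).
a = d (ρ_c − ρ_w)/(ρ_m − ρ_c) = 4.89 km × 1650/630 = 12.8 km.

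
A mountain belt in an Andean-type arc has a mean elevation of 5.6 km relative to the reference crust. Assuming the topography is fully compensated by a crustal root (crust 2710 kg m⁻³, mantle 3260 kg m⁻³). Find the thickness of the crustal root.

By Archimedes' principle applied to the lithosphere: the weight of the topography is balanced by the buoyancy of the root, ρ_c h = (ρ_m − ρ_c) r.
r = h · ρ_c / (ρ_m − ρ_c) = 5.6 km × 2710 / (3260 − 2710) = 27.6 km.

27.6 km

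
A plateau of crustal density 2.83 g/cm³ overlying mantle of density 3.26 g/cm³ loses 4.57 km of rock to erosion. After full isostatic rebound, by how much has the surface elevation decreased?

Rebound u = e ρ_c/ρ_m = 4.57 km × 2.83/3.26 = 3.967 km.
Net surface drop = e − u = 4.57 km − 3.967 km = e (ρ_m − ρ_c)/ρ_m = 0.603 km.

0.603 km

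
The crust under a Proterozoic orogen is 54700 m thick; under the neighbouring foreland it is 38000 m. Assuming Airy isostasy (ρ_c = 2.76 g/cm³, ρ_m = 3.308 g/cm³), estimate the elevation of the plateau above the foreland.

2770 m

Excess crust Δ = 54700 m − 38000 m = 16700 m, split between elevation h and root r with h + r = Δ.
Airy balance ρ_c h = (ρ_m − ρ_c) r gives r = h ρ_c/(ρ_m − ρ_c), so h (1 + ρ_c/(ρ_m − ρ_c)) = Δ, i.e. h = Δ (ρ_m − ρ_c)/ρ_m.
h = 16700 m × 0.548/3.308 = 2770 m.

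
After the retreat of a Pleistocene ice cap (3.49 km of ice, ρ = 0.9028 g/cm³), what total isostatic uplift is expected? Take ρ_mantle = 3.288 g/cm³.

0.958 km

Removing the load lets mantle flow back in; uplift u satisfies ρ_ice t = ρ_m u.
u = t ρ_ice/ρ_m = 3.49 km × 0.9028/3.288 = 0.958 km.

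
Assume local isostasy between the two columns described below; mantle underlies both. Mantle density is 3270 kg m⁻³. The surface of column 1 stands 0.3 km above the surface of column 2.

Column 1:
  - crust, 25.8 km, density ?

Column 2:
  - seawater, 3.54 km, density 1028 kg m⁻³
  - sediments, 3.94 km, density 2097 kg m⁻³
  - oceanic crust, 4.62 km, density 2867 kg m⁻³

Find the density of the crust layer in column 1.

Take the compensation level at the base of the deeper column (depth z_c below the surface of column 1) and equate Σ ρ_i t_i down to z_c; mantle fills any gap and the z_c terms cancel.
Column 1: 25.8×ρ + (z_c − 25.8)×3270
Column 2: 0.3×0 + 3.54×1028 + 3.94×2097 + 4.62×2867 + (z_c − 0.3 − 12.1)×3270
The z_c×3270 term appears on both sides and cancels. Collect the known terms of each column as K = Σ(ρt)_known − 3270 × (depth of known layers): K_1 = 0 − 3270×25.8 = −84366; K_2 = 25146.84 − 3270×(0.3 + 12.1) = −15401.16.
Balance: K_1 + 25.8×ρ = K_2, so ρ = (K_2 − K_1)/25.8 = 68964.8/25.8 = 2670 kg m⁻³.

2670 kg m⁻³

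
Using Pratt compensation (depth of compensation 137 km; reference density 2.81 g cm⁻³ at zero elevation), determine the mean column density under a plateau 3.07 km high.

2.75 g cm⁻³

Pratt balance: ρ_ref D = ρ (D + h).
ρ = ρ_ref D/(D + h) = 2.81 × 137 km/(137 km + 3.07 km) = 2.75 g cm⁻³.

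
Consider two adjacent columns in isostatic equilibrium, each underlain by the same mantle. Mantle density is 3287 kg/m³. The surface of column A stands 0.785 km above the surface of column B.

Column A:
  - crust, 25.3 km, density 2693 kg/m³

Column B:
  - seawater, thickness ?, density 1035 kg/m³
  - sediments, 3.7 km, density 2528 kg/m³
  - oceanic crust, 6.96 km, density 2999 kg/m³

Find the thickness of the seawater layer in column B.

Take the compensation level at the base of the deeper column (depth z_c below the surface of column A) and equate Σ ρ_i t_i down to z_c; mantle fills any gap and the z_c terms cancel.
Column A: 25.3×2693 + (z_c − 25.3)×3287
Column B: 0.785×0 + x×1035 + 3.7×2528 + 6.96×2999 + (z_c − 0.785 − 10.66 − x)×3287
The z_c×3287 term appears on both sides and cancels. Collect the known terms of each column as K = Σ(ρt)_known − 3287 × (depth of known layers): K_A = 68132.9 − 3287×25.3 = −15028.2; K_B = 30226.64 − 3287×(0.785 + 10.66) = −7393.075.
Balance: K_A = K_B − x×(3287 − 1035), so x = (K_B − K_A)/(3287 − 1035) = 7635.12/2252 = 3.39 km.

3.39 km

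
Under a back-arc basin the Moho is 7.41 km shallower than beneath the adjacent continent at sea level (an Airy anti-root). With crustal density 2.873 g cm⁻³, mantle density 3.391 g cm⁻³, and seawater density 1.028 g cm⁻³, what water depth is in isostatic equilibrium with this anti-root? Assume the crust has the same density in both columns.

Replacing a thickness d of crust by seawater at the top must be balanced by replacing crust with mantle at the base: d (ρ_c − ρ_w) = a (ρ_m − ρ_c).
d = a (ρ_m − ρ_c)/(ρ_c − ρ_w) = 7.41 km × 0.518/1.845 = 2.08 km.

2.08 km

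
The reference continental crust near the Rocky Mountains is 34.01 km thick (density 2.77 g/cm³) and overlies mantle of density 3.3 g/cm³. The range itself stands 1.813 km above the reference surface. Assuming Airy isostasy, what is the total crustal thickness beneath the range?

Root depth r = h ρ_c / (ρ_m − ρ_c) = 1.813 km × 2.77 / 0.53 = 9.475 km.
Total thickness = T + h + r = 34.01 km + 1.813 km + 9.475 km = 45.3 km.

45.3 km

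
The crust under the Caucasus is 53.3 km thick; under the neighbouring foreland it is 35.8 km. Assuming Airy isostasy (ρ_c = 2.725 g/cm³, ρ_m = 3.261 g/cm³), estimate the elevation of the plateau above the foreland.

Excess crust Δ = 53.3 km − 35.8 km = 17.5 km, split between elevation h and root r with h + r = Δ.
Airy balance ρ_c h = (ρ_m − ρ_c) r gives r = h ρ_c/(ρ_m − ρ_c), so h (1 + ρ_c/(ρ_m − ρ_c)) = Δ, i.e. h = Δ (ρ_m − ρ_c)/ρ_m.
h = 17.5 km × 0.536/3.261 = 2.88 km.

2.88 km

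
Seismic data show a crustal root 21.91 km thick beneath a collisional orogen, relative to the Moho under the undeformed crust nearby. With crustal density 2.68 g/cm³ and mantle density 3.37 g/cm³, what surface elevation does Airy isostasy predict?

5.64 km

For local isostatic compensation: ρ_c h = (ρ_m − ρ_c) r.
h = r (ρ_m − ρ_c) / ρ_c = 21.91 km × (3.37 − 2.68) / 2.68 = 5.64 km.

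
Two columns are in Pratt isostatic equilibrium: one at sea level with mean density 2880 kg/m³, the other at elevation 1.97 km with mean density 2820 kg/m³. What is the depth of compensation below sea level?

92.6 km

ρ_ref D = ρ (D + h) → D (ρ_ref − ρ) = ρ h.
D = ρ h/(ρ_ref − ρ) = 2820 × 1.97 km/(2880 − 2820) = 92.6 km.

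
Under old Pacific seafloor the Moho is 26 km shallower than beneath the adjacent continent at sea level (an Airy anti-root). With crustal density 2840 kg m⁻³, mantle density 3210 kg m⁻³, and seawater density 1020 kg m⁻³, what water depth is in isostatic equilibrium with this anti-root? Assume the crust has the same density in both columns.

5.29 km

Replacing a thickness d of crust by seawater at the top must be balanced by replacing crust with mantle at the base: d (ρ_c − ρ_w) = a (ρ_m − ρ_c).
d = a (ρ_m − ρ_c)/(ρ_c − ρ_w) = 26 km × 370/1820 = 5.29 km.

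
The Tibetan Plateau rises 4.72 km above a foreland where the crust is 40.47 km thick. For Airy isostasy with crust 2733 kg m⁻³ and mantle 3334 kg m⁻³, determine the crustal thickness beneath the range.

Root depth r = h ρ_c / (ρ_m − ρ_c) = 4.72 km × 2733 / 601 = 21.46 km.
Total thickness = T + h + r = 40.47 km + 4.72 km + 21.46 km = 66.7 km.

66.7 km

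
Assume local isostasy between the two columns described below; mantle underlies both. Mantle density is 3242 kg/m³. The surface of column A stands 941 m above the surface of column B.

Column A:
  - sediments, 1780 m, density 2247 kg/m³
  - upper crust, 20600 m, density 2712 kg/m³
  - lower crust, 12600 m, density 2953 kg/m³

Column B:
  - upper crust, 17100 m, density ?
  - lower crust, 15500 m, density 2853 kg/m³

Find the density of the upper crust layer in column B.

2820 kg/m³

Take the compensation level at the base of the deeper column (depth z_c below the surface of column A) and equate Σ ρ_i t_i down to z_c; mantle fills any gap and the z_c terms cancel.
Column A: 1780×2247 + 20600×2712 + 12600×2953 + (z_c − 34980)×3242
Column B: 941×0 + 17100×ρ + 15500×2853 + (z_c − 941 − 32600)×3242
The z_c×3242 term appears on both sides and cancels. Collect the known terms of each column as K = Σ(ρt)_known − 3242 × (depth of known layers): K_A = 97074660 − 3242×34980 = −16330500; K_B = 44221500 − 3242×(941 + 32600) = −64518422.
Balance: K_A = K_B + 17100×ρ, so ρ = (K_A − K_B)/17100 = 48187900/17100 = 2820 kg/m³.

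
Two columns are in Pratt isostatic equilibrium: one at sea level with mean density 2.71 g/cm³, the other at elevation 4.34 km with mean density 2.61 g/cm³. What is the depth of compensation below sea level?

113 km

ρ_ref D = ρ (D + h) → D (ρ_ref − ρ) = ρ h.
D = ρ h/(ρ_ref − ρ) = 2.61 × 4.34 km/(2.71 − 2.61) = 113 km.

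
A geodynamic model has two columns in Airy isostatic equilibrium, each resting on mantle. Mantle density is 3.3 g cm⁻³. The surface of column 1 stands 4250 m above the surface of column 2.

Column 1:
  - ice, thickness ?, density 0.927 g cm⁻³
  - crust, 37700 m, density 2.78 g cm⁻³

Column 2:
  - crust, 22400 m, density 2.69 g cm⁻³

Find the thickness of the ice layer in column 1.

Take the compensation level at the base of the deeper column (depth z_c below the surface of column 1) and equate Σ ρ_i t_i down to z_c; mantle fills any gap and the z_c terms cancel.
Column 1: x×0.927 + 37700×2.78 + (z_c − 37700 − x)×3.3
Column 2: 4250×0 + 22400×2.69 + (z_c − 4250 − 22400)×3.3
The z_c×3.3 term appears on both sides and cancels. Collect the known terms of each column as K = Σ(ρt)_known − 3.3 × (depth of known layers): K_1 = 104806 − 3.3×37700 = −19604; K_2 = 60256 − 3.3×(4250 + 22400) = −27689.
Balance: K_1 − x×(3.3 − 0.927) = K_2, so x = (K_1 − K_2)/(3.3 − 0.927) = 8085/2.373 = 3410 m.

3410 m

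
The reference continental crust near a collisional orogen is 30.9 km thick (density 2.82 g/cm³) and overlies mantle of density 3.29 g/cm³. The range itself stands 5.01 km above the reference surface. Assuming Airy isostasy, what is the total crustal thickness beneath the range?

Root depth r = h ρ_c / (ρ_m − ρ_c) = 5.01 km × 2.82 / 0.47 = 30.06 km.
Total thickness = T + h + r = 30.9 km + 5.01 km + 30.06 km = 66 km.

66 km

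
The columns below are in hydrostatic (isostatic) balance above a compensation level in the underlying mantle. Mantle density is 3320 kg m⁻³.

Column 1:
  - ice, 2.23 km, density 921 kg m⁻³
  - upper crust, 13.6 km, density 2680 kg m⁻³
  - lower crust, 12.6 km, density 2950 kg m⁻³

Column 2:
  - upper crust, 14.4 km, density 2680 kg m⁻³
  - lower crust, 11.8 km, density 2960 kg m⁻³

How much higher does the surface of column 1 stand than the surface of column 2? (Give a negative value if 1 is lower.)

For any compensation level in the mantle, the mantle terms cancel and isostasy reduces to e = (Σt_1 − Σt_2) − (Σ(ρt)_1 − Σ(ρt)_2) / ρ_m.
Σt_1 = 28.43 km; Σt_2 = 26.2 km; Σ(ρt)_1 = 75671.83; Σ(ρt)_2 = 73520 (in km·kg m⁻³).
e = (28.43 − 26.2) − (75671.83 − 73520) / 3320 = 1.58 km.

1.58 km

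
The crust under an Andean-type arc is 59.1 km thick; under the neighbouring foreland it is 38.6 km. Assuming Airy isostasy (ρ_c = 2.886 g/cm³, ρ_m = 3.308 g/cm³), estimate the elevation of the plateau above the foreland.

Excess crust Δ = 59.1 km − 38.6 km = 20.5 km, split between elevation h and root r with h + r = Δ.
Airy balance ρ_c h = (ρ_m − ρ_c) r gives r = h ρ_c/(ρ_m − ρ_c), so h (1 + ρ_c/(ρ_m − ρ_c)) = Δ, i.e. h = Δ (ρ_m − ρ_c)/ρ_m.
h = 20.5 km × 0.422/3.308 = 2.62 km.

2.62 km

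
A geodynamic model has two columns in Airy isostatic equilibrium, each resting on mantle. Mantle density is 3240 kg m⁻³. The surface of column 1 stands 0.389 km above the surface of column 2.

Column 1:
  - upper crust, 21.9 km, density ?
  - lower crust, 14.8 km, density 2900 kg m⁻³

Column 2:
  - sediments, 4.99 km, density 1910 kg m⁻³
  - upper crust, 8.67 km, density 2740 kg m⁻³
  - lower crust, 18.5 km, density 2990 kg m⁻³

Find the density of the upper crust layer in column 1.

2700 kg m⁻³

Take the compensation level at the base of the deeper column (depth z_c below the surface of column 1) and equate Σ ρ_i t_i down to z_c; mantle fills any gap and the z_c terms cancel.
Column 1: 21.9×ρ + 14.8×2900 + (z_c − 36.7)×3240
Column 2: 0.389×0 + 4.99×1910 + 8.67×2740 + 18.5×2990 + (z_c − 0.389 − 32.16)×3240
The z_c×3240 term appears on both sides and cancels. Collect the known terms of each column as K = Σ(ρt)_known − 3240 × (depth of known layers): K_1 = 42920 − 3240×36.7 = −75988; K_2 = 88601.7 − 3240×(0.389 + 32.16) = −16857.06.
Balance: K_1 + 21.9×ρ = K_2, so ρ = (K_2 − K_1)/21.9 = 59130.9/21.9 = 2700 kg m⁻³.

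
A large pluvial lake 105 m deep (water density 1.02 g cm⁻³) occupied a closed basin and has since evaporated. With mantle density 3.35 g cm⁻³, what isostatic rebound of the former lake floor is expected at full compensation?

32 m

u = d ρ_w/ρ_m = 105 m × 1.02/3.35 = 32 m.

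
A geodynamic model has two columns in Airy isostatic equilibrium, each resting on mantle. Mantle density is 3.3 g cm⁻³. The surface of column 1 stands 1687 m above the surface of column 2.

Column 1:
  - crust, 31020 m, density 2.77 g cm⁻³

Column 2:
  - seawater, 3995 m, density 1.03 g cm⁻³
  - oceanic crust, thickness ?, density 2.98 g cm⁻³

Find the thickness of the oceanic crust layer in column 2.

Take the compensation level at the base of the deeper column (depth z_c below the surface of column 1) and equate Σ ρ_i t_i down to z_c; mantle fills any gap and the z_c terms cancel.
Column 1: 31020×2.77 + (z_c − 31020)×3.3
Column 2: 1687×0 + 3995×1.03 + x×2.98 + (z_c − 1687 − 3995 − x)×3.3
The z_c×3.3 term appears on both sides and cancels. Collect the known terms of each column as K = Σ(ρt)_known − 3.3 × (depth of known layers): K_1 = 85925.4 − 3.3×31020 = −16440.6; K_2 = 4114.85 − 3.3×(1687 + 3995) = −14635.75.
Balance: K_1 = K_2 − x×(3.3 − 2.98), so x = (K_2 − K_1)/(3.3 − 2.98) = 1804.85/0.32 = 5640 m.

5640 m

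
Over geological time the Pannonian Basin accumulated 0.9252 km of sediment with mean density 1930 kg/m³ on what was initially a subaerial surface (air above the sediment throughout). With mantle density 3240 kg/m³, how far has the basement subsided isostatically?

0.551 km

Subaerial load: s = t ρ_sed / ρ_m = 0.9252 km × 1930/3240 = 0.551 km.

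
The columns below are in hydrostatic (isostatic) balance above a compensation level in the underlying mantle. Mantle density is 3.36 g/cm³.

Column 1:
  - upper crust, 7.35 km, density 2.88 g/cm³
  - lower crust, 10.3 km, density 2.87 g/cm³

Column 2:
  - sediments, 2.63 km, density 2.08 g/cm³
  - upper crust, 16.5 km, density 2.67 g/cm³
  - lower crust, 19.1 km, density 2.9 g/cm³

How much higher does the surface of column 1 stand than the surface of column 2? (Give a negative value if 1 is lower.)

For any compensation level in the mantle, the mantle terms cancel and isostasy reduces to e = (Σt_1 − Σt_2) − (Σ(ρt)_1 − Σ(ρt)_2) / ρ_m.
Σt_1 = 17.65 km; Σt_2 = 38.23 km; Σ(ρt)_1 = 50.729; Σ(ρt)_2 = 104.9154 (in km·g/cm³).
e = (17.65 − 38.23) − (50.729 − 104.9154) / 3.36 = −4.45 km.

−4.45 km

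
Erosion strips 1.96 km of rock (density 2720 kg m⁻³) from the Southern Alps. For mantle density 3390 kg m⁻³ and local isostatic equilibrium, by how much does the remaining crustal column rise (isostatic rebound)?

1.57 km

Unloading: uplift u = e ρ_c/ρ_m = 1.96 km × 2720/3390 = 1.57 km.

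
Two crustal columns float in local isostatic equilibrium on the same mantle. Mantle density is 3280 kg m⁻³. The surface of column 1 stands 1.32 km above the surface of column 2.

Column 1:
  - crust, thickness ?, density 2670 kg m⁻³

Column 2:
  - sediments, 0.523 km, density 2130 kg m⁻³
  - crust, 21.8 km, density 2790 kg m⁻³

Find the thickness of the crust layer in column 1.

25.6 km

Take the compensation level at the base of the deeper column (depth z_c below the surface of column 1) and equate Σ ρ_i t_i down to z_c; mantle fills any gap and the z_c terms cancel.
Column 1: x×2670 + (z_c − 0 − x)×3280
Column 2: 1.32×0 + 0.523×2130 + 21.8×2790 + (z_c − 1.32 − 22.323)×3280
The z_c×3280 term appears on both sides and cancels. Collect the known terms of each column as K = Σ(ρt)_known − 3280 × (depth of known layers): K_1 = 0 − 3280×0 = 0; K_2 = 61935.99 − 3280×(1.32 + 22.323) = −15613.05.
Balance: K_1 − x×(3280 − 2670) = K_2, so x = (K_1 − K_2)/(3280 − 2670) = 15613.1/610 = 25.6 km.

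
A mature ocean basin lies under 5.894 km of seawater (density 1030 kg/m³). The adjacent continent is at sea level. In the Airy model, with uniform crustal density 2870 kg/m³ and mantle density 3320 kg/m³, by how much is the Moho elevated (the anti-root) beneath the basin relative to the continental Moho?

For local isostatic compensation: replacing crust with seawater at the top is compensated by replacing crust with mantle at the base: d (ρ_c − ρ_w) = a (ρ_m − ρ_c).
a = d (ρ_c − ρ_w)/(ρ_m − ρ_c) = 5.894 km × 1840/450 = 24.1 km.

24.1 km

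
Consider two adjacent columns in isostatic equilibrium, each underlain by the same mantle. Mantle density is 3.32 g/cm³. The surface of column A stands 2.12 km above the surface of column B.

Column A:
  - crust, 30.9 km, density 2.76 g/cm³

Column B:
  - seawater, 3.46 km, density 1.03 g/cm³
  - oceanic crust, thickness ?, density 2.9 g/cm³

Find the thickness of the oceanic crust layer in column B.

Take the compensation level at the base of the deeper column (depth z_c below the surface of column A) and equate Σ ρ_i t_i down to z_c; mantle fills any gap and the z_c terms cancel.
Column A: 30.9×2.76 + (z_c − 30.9)×3.32
Column B: 2.12×0 + 3.46×1.03 + x×2.9 + (z_c − 2.12 − 3.46 − x)×3.32
The z_c×3.32 term appears on both sides and cancels. Collect the known terms of each column as K = Σ(ρt)_known − 3.32 × (depth of known layers): K_A = 85.284 − 3.32×30.9 = −17.304; K_B = 3.5638 − 3.32×(2.12 + 3.46) = −14.9618.
Balance: K_A = K_B − x×(3.32 − 2.9), so x = (K_B − K_A)/(3.32 − 2.9) = 2.3422/0.42 = 5.58 km.

5.58 km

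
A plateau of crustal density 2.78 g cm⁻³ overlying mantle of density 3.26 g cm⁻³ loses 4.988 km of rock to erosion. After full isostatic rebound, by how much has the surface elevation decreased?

Rebound u = e ρ_c/ρ_m = 4.988 km × 2.78/3.26 = 4.254 km.
Net surface drop = e − u = 4.988 km − 4.254 km = e (ρ_m − ρ_c)/ρ_m = 0.734 km.

0.734 km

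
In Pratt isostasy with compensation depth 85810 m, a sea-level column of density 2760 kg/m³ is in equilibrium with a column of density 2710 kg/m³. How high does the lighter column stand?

ρ_ref D = ρ (D + h) → h = D (ρ_ref − ρ)/ρ.
h = 85810 m × (2760 − 2710)/2710 = 1580 m.

1580 m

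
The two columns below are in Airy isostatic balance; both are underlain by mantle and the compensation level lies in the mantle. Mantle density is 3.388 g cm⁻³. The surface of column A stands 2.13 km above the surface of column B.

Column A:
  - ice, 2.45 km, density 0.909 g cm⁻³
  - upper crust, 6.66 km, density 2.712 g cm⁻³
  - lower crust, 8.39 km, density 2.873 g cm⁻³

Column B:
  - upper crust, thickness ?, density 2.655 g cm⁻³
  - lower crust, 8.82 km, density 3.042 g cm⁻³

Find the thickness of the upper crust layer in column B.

Take the compensation level at the base of the deeper column (depth z_c below the surface of column A) and equate Σ ρ_i t_i down to z_c; mantle fills any gap and the z_c terms cancel.
Column A: 2.45×0.909 + 6.66×2.712 + 8.39×2.873 + (z_c − 17.5)×3.388
Column B: 2.13×0 + x×2.655 + 8.82×3.042 + (z_c − 2.13 − 8.82 − x)×3.388
The z_c×3.388 term appears on both sides and cancels. Collect the known terms of each column as K = Σ(ρt)_known − 3.388 × (depth of known layers): K_A = 44.39344 − 3.388×17.5 = −14.89656; K_B = 26.83044 − 3.388×(2.13 + 8.82) = −10.26816.
Balance: K_A = K_B − x×(3.388 − 2.655), so x = (K_B − K_A)/(3.388 − 2.655) = 4.6284/0.733 = 6.31 km.

6.31 km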